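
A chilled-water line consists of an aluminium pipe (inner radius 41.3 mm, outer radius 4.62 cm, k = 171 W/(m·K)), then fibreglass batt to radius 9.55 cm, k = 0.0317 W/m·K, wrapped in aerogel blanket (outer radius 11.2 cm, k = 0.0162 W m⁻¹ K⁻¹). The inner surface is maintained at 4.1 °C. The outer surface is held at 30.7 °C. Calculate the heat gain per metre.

Q' = 5.10 W/m

Resistance network (inner→outer):
  R'_aluminium = ln(0.0462/0.0413)/(2πk) = 0.1121/(2π·171) = 1.044×10^-4 m·K/W
  R'_fibreglass batt = ln(0.0955/0.0462)/(2πk) = 0.7261/(2π·0.0317) = 3.646 m·K/W
  R'_aerogel blanket = ln(0.112/0.0955)/(2πk) = 0.1594/(2π·0.0162) = 1.566 m·K/W
ΣR = 1.044×10^-4 + 3.646 + 1.566 = 5.212 m·K/W
Q' = ΔT/ΣR = (4.1 °C − 30.7 °C)/5.212 = -5.10 W/m
(Negative Q' ⇒ heat flows inward; heat gain = 5.10 W/m.)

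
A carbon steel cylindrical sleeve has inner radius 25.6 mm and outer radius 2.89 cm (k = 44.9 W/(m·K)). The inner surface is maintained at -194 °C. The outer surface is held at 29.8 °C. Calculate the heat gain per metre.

Q' = 2πk·ΔT/ln(r₂/r₁) = 2π × 44.9 × 223.8 / ln(0.0289/0.0256) = 5.21×10^5 W/m

Q' = 5.21×10^5 W/m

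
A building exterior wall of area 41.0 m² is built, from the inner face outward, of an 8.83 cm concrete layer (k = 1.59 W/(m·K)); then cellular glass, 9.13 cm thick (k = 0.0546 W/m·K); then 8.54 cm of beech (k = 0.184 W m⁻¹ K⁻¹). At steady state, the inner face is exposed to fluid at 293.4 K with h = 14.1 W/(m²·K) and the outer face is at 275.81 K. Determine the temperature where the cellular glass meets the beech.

Resistance network (inner→outer):
  R_conv,in = 1/(hA) = 1/(14.1·41.0) = 0.001730 K/W
  R_concrete = L/(kA) = 0.0883/(1.59·41.0) = 0.001355 K/W
  R_cellular glass = L/(kA) = 0.0913/(0.0546·41.0) = 0.04078 K/W
  R_beech = L/(kA) = 0.0854/(0.184·41.0) = 0.01132 K/W
ΣR = 0.001730 + 0.001355 + 0.04078 + 0.01132 = 0.05518 K/W
Q = ΔT/ΣR = (293.4 K − 275.81 K)/0.05518 = 318.8 W
From the inner boundary to the cellular glass/beech interface, ΣR_partial = 0.04386 K/W.
T_interface = T_in − Q·ΣR_partial = 293.4 K − (318.8)(0.04386) = 279.42 K

T = 279.42 K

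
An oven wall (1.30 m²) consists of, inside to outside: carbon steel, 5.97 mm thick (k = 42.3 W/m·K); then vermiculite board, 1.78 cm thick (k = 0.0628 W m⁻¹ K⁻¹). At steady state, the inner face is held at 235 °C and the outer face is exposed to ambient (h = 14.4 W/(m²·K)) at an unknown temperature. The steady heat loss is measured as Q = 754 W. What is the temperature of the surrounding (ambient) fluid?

Series resistances:
  R_carbon steel = L/(kA) = 0.00597/(42.3·1.30) = 1.086×10^-4 K/W
  R_vermiculite board = L/(kA) = 0.0178/(0.0628·1.30) = 0.2180 K/W
  R_conv,out = 1/(hA) = 1/(14.4·1.30) = 0.05342 K/W
ΣR = 0.2716 K/W
ΔT = Q·ΣR = 754 × 0.2716 = 204.8 K
Heat flows outward, so T_out = T_in − ΔT = 235 − 204.8 = 30.2 °C

T_out = 30.2 °C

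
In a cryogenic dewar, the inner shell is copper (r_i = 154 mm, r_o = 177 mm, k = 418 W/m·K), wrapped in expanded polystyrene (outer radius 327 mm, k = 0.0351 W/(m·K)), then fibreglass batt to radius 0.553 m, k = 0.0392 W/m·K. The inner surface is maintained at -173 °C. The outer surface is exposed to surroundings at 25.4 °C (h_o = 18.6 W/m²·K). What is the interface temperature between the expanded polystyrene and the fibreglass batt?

Series thermal resistances, inner to outer:
  R_copper = (1/0.154 − 1/0.177)/(4πk) = 0.8438/(4π·418) = 1.606×10^-4 K/W
  R_expanded polystyrene = (1/0.177 − 1/0.327)/(4πk) = 2.592/(4π·0.0351) = 5.876 K/W
  R_fibreglass batt = (1/0.327 − 1/0.553)/(4πk) = 1.250/(4π·0.0392) = 2.537 K/W
  R_conv,out = 1/(4πr²h) = 1/(4π·0.553²·18.6) = 0.01399 K/W
ΣR = 1.606×10^-4 + 5.876 + 2.537 + 0.01399 = 8.427 K/W
Q = ΔT/ΣR = (-173 °C − 25.4 °C)/8.427 = -23.54 W
From the inner boundary to the expanded polystyrene/fibreglass batt interface, ΣR_partial = 5.876 K/W.
T_interface = T_in − Q·ΣR_partial = -173 °C − (-23.54)(5.876) = -34.7 °C

T = -34.7 °C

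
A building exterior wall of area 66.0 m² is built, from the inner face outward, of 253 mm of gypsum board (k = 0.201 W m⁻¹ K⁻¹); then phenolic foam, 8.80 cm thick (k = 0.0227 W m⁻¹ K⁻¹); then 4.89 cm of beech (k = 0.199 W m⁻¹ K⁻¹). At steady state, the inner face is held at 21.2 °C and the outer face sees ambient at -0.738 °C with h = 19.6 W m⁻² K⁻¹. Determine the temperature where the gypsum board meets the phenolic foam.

T = 16.1 °C

Series thermal resistances, inner to outer:
  R_gypsum board = L/(kA) = 0.253/(0.201·66.0) = 0.01907 K/W
  R_phenolic foam = L/(kA) = 0.0880/(0.0227·66.0) = 0.05874 K/W
  R_beech = L/(kA) = 0.0489/(0.199·66.0) = 0.003723 K/W
  R_conv,out = 1/(hA) = 1/(19.6·66.0) = 7.730×10^-4 K/W
ΣR = 0.01907 + 0.05874 + 0.003723 + 7.730×10^-4 = 0.08231 K/W
Q = ΔT/ΣR = (21.2 °C − -0.738 °C)/0.08231 = 266.5 W
From the inner boundary to the gypsum board/phenolic foam interface, ΣR_partial = 0.01907 K/W.
T_interface = T_in − Q·ΣR_partial = 21.2 °C − (266.5)(0.01907) = 16.1 °C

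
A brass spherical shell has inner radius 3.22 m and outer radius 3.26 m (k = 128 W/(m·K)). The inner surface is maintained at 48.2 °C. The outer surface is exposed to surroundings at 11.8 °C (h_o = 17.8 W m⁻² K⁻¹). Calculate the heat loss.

Treat each layer as a resistance in series:
  R_brass = (1/3.22 − 1/3.26)/(4πk) = 0.003811/(4π·128) = 2.369×10^-6 K/W
  R_conv,out = 1/(4πr²h) = 1/(4π·3.26²·17.8) = 4.207×10^-4 K/W
ΣR = 2.369×10^-6 + 4.207×10^-4 = 4.231×10^-4 K/W
Q = ΔT/ΣR = (48.2 °C − 11.8 °C)/4.231×10^-4 = 86000 W

Q = 86000 W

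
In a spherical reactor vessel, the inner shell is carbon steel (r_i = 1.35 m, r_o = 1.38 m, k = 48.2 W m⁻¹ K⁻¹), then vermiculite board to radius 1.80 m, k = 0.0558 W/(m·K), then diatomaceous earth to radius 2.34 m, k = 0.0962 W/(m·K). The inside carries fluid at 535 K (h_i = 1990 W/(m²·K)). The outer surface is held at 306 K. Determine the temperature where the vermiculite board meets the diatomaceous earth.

Series thermal resistances, inner to outer:
  R_conv,in = 1/(4πr²h) = 1/(4π·1.35²·1990) = 2.194×10^-5 K/W
  R_carbon steel = (1/1.35 − 1/1.38)/(4πk) = 0.01610/(4π·48.2) = 2.659×10^-5 K/W
  R_vermiculite board = (1/1.38 − 1/1.80)/(4πk) = 0.1691/(4π·0.0558) = 0.2411 K/W
  R_diatomaceous earth = (1/1.80 − 1/2.34)/(4πk) = 0.1282/(4π·0.0962) = 0.1061 K/W
ΣR = 2.194×10^-5 + 2.659×10^-5 + 0.2411 + 0.1061 = 0.3472 K/W
Q = ΔT/ΣR = (535 K − 306 K)/0.3472 = 659.6 W
From the inner boundary to the vermiculite board/diatomaceous earth interface, ΣR_partial = 0.2411 K/W.
T_interface = T_in − Q·ΣR_partial = 535 K − (659.6)(0.2411) = 376 K

T = 376 K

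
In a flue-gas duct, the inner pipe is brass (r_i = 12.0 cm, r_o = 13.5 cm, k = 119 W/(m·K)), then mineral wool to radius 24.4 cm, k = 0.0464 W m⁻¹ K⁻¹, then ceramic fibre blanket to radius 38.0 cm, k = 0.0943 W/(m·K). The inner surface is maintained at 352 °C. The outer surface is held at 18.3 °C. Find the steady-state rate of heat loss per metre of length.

Resistance network (inner→outer):
  R'_brass = ln(0.135/0.120)/(2πk) = 0.1178/(2π·119) = 1.575×10^-4 m·K/W
  R'_mineral wool = ln(0.244/0.135)/(2πk) = 0.5919/(2π·0.0464) = 2.030 m·K/W
  R'_ceramic fibre blanket = ln(0.380/0.244)/(2πk) = 0.4430/(2π·0.0943) = 0.7477 m·K/W
ΣR = 1.575×10^-4 + 2.030 + 0.7477 = 2.778 m·K/W
Q' = ΔT/ΣR = (352 °C − 18.3 °C)/2.778 = 120 W/m

Q' = 120 W/m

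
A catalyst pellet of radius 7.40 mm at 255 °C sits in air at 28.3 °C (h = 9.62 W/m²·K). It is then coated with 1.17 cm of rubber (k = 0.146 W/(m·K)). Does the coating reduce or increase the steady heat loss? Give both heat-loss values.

increases: 1.50 → 3.34 W

Critical radius for a sphere: r_cr = 2k/h = 0.0304 m = 3.04 cm.
Outer radius after coating: r₂ = 0.00740 + 0.0117 = 0.01910 m.
Since r₁ < r_cr and r₂ ≤ r_cr, the coating moves toward the maximum at r_cr — heat loss rises.
Bare: R = 1/(4πr₁²h) = 151.1 K/W; Q = 226.7/151.1 = 1.50 W.
Coated: R = R_cond + R_conv = 67.79 K/W; Q = 226.7/67.79 = 3.34 W.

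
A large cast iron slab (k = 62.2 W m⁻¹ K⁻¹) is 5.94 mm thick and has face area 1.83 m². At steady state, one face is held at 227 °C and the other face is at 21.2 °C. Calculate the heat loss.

Q = 3940 kW

Q = kA·ΔT/L = 62.2 × 1.83 × |227 °C − 21.2 °C| / 0.00594 = 3.94×10^6 W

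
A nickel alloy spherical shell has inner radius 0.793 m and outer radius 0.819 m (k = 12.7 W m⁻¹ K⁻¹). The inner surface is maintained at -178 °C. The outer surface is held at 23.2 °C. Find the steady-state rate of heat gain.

Q = 4πk·ΔT/(1/r₁ − 1/r₂) = 4π × 12.7 × 201.2 / (1/0.793 − 1/0.819) = 8.02×10^5 W

Q = 802 kW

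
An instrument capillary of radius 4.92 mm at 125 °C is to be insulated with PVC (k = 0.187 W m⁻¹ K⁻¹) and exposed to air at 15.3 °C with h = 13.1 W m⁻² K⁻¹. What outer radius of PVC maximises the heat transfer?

r_cr = 1.43 cm

For a cylinder, r_cr = k_ins/h = 0.187/13.1 = 0.0143 m = 1.43 cm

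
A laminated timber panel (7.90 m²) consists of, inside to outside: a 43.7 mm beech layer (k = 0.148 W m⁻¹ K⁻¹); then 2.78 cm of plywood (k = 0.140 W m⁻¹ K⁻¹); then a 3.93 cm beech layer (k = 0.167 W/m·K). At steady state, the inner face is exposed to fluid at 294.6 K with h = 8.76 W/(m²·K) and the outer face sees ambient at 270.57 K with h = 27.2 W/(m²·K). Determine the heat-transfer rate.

Treat each layer as a resistance in series:
  R_conv,in = 1/(hA) = 1/(8.76·7.90) = 0.01445 K/W
  R_beech = L/(kA) = 0.0437/(0.148·7.90) = 0.03738 K/W
  R_plywood = L/(kA) = 0.0278/(0.140·7.90) = 0.02514 K/W
  R_beech = L/(kA) = 0.0393/(0.167·7.90) = 0.02979 K/W
  R_conv,out = 1/(hA) = 1/(27.2·7.90) = 0.004654 K/W
ΣR = 0.01445 + 0.03738 + 0.02514 + 0.02979 + 0.004654 = 0.1114 K/W
Q = ΔT/ΣR = (294.6 K − 270.57 K)/0.1114 = 216 W

Q = 216 W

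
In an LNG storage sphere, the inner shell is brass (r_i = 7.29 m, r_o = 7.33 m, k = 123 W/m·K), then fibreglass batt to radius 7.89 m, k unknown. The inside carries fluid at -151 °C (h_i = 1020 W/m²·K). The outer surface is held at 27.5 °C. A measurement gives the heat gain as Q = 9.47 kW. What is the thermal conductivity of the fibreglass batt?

ΣR = ΔT/Q = |-151 − 27.5|/9470 = 0.01885 K/W
Known resistances:
  R_conv,in = 1/(4πr²h) = 1/(4π·7.29²·1020) = 1.468×10^-6 K/W
  R_brass = (1/7.29 − 1/7.33)/(4πk) = 7.486×10^-4/(4π·123) = 4.843×10^-7 K/W
R_fibreglass batt = ΣR − ΣR_known = 0.01885 − 1.952×10^-6 = 0.01885 K/W
(1/r₁−1/r₂)/(4πk) = 0.01885 ⇒ k = 0.009683/(4π·0.01885) = 0.0409 W/m·K

k = 0.0409 W/m·K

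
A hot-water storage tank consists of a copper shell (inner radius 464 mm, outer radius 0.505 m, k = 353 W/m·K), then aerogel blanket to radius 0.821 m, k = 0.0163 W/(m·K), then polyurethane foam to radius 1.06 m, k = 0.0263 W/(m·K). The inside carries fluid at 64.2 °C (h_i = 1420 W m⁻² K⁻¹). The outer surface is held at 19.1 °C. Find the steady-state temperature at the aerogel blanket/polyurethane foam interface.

Treat each layer as a resistance in series:
  R_conv,in = 1/(4πr²h) = 1/(4π·0.464²·1420) = 2.603×10^-4 K/W
  R_copper = (1/0.464 − 1/0.505)/(4πk) = 0.1750/(4π·353) = 3.944×10^-5 K/W
  R_aerogel blanket = (1/0.505 − 1/0.821)/(4πk) = 0.7622/(4π·0.0163) = 3.721 K/W
  R_polyurethane foam = (1/0.821 − 1/1.06)/(4πk) = 0.2746/(4π·0.0263) = 0.8310 K/W
ΣR = 2.603×10^-4 + 3.944×10^-5 + 3.721 + 0.8310 = 4.552 K/W
Q = ΔT/ΣR = (64.2 °C − 19.1 °C)/4.552 = 9.908 W
From the inner boundary to the aerogel blanket/polyurethane foam interface, ΣR_partial = 3.721 K/W.
T_interface = T_in − Q·ΣR_partial = 64.2 °C − (9.908)(3.721) = 27.3 °C

T = 27.3 °C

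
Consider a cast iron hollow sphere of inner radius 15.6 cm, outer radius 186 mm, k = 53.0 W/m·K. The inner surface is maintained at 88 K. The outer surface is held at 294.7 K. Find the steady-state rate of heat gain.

Q = 133 kW

Q = 4πk·ΔT/(1/r₁ − 1/r₂) = 4π × 53.0 × 206.7 / (1/0.156 − 1/0.186) = 1.33×10^5 W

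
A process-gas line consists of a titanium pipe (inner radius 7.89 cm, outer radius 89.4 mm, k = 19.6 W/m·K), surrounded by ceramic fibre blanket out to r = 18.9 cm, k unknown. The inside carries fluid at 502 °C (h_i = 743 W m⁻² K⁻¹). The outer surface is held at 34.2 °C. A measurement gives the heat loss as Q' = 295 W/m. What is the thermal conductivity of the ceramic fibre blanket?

k = 0.0753 W/m·K

ΣR = ΔT/Q' = |502 − 34.2|/295 = 1.586 m·K/W
Known resistances:
  R'_conv,in = 1/(2πr h) = 1/(2π·0.0789·743) = 0.002715 m·K/W
  R'_titanium = ln(0.0894/0.0789)/(2πk) = 0.1249/(2π·19.6) = 0.001015 m·K/W
R_ceramic fibre blanket = ΣR − ΣR_known = 1.586 − 0.003730 = 1.582 m·K/W
ln(r₂/r₁)/(2πk) = 1.582 ⇒ k = 0.7486/(2π·1.582) = 0.0753 W/m·K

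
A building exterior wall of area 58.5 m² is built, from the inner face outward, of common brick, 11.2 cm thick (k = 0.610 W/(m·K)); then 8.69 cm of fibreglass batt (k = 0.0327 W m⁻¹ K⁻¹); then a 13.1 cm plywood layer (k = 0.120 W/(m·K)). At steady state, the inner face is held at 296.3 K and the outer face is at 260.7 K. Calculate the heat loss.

Resistance network (inner→outer):
  R_common brick = L/(kA) = 0.112/(0.610·58.5) = 0.003139 K/W
  R_fibreglass batt = L/(kA) = 0.0869/(0.0327·58.5) = 0.04543 K/W
  R_plywood = L/(kA) = 0.131/(0.120·58.5) = 0.01866 K/W
ΣR = 0.003139 + 0.04543 + 0.01866 = 0.06723 K/W
Q = ΔT/ΣR = (296.3 K − 260.7 K)/0.06723 = 530 W

Q = 530 W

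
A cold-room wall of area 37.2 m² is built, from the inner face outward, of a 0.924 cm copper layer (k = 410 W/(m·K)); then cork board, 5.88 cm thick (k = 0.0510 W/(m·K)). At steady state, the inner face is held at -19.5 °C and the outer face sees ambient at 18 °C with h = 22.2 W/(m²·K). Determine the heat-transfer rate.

Q = 1160 W

Treat each layer as a resistance in series:
  R_copper = L/(kA) = 0.00924/(410·37.2) = 6.058×10^-7 K/W
  R_cork board = L/(kA) = 0.0588/(0.0510·37.2) = 0.03099 K/W
  R_conv,out = 1/(hA) = 1/(22.2·37.2) = 0.001211 K/W
ΣR = 6.058×10^-7 + 0.03099 + 0.001211 = 0.03220 K/W
Q = ΔT/ΣR = (-19.5 °C − 18 °C)/0.03220 = -1160 W
(Negative Q ⇒ heat flows inward; heat gain = 1160 W.)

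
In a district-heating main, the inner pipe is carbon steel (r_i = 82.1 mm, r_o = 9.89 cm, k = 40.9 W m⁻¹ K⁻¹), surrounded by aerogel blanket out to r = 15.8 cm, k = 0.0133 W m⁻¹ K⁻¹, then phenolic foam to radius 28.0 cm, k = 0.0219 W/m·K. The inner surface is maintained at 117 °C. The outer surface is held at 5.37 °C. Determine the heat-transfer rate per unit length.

Q' = 11.4 W/m

Resistance network (inner→outer):
  R'_carbon steel = ln(0.0989/0.0821)/(2πk) = 0.1862/(2π·40.9) = 7.245×10^-4 m·K/W
  R'_aerogel blanket = ln(0.158/0.0989)/(2πk) = 0.4685/(2π·0.0133) = 5.606 m·K/W
  R'_phenolic foam = ln(0.280/0.158)/(2πk) = 0.5722/(2π·0.0219) = 4.158 m·K/W
ΣR = 7.245×10^-4 + 5.606 + 4.158 = 9.765 m·K/W
Q' = ΔT/ΣR = (117 °C − 5.37 °C)/9.765 = 11.4 W/m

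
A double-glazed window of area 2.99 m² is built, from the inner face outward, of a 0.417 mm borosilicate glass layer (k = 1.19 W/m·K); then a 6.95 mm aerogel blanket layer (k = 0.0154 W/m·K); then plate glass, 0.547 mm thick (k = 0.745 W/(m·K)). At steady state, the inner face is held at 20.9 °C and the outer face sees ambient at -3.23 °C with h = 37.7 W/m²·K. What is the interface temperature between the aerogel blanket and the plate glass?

Series thermal resistances, inner to outer:
  R_borosilicate glass = L/(kA) = 4.17×10^-4/(1.19·2.99) = 1.172×10^-4 K/W
  R_aerogel blanket = L/(kA) = 0.00695/(0.0154·2.99) = 0.1509 K/W
  R_plate glass = L/(kA) = 5.47×10^-4/(0.745·2.99) = 2.456×10^-4 K/W
  R_conv,out = 1/(hA) = 1/(37.7·2.99) = 0.008871 K/W
ΣR = 1.172×10^-4 + 0.1509 + 2.456×10^-4 + 0.008871 = 0.1601 K/W
Q = ΔT/ΣR = (20.9 °C − -3.23 °C)/0.1601 = 150.7 W
From the inner boundary to the aerogel blanket/plate glass interface, ΣR_partial = 0.1510 K/W.
T_interface = T_in − Q·ΣR_partial = 20.9 °C − (150.7)(0.1510) = -1.86 °C

T = -1.86 °C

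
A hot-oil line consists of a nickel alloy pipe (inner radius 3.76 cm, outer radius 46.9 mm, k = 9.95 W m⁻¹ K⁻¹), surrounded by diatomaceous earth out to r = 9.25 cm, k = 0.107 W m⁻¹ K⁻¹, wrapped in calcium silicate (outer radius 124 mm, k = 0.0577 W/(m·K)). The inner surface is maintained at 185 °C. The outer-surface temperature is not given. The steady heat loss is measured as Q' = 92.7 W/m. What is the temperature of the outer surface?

T_out = 16.1 °C

Series resistances:
  R'_nickel alloy = ln(0.0469/0.0376)/(2πk) = 0.2210/(2π·9.95) = 0.003535 m·K/W
  R'_diatomaceous earth = ln(0.0925/0.0469)/(2πk) = 0.6792/(2π·0.107) = 1.010 m·K/W
  R'_calcium silicate = ln(0.124/0.0925)/(2πk) = 0.2931/(2π·0.0577) = 0.8084 m·K/W
ΣR = 1.822 m·K/W
ΔT = Q'·ΣR = 92.7 × 1.822 = 168.9 K
Heat flows outward, so T_out = T_in − ΔT = 185 − 168.9 = 16.1 °C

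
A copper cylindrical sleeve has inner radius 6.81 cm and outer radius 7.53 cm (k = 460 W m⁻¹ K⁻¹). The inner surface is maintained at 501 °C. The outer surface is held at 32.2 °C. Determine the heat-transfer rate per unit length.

Q' = 2πk·ΔT/ln(r₂/r₁) = 2π × 460 × 468.8 / ln(0.0753/0.0681) = 1.35×10^7 W/m

Q' = 1.35×10^7 W/m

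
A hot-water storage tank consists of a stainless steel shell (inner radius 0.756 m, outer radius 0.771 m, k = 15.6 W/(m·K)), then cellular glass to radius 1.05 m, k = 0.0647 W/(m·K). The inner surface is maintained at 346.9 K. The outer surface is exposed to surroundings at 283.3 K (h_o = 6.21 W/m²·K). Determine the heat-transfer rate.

Q = 146 W

Treat each layer as a resistance in series:
  R_stainless steel = (1/0.756 − 1/0.771)/(4πk) = 0.02573/(4π·15.6) = 1.313×10^-4 K/W
  R_cellular glass = (1/0.771 − 1/1.05)/(4πk) = 0.3446/(4π·0.0647) = 0.4239 K/W
  R_conv,out = 1/(4πr²h) = 1/(4π·1.05²·6.21) = 0.01162 K/W
ΣR = 1.313×10^-4 + 0.4239 + 0.01162 = 0.4357 K/W
Q = ΔT/ΣR = (346.9 K − 283.3 K)/0.4357 = 146 W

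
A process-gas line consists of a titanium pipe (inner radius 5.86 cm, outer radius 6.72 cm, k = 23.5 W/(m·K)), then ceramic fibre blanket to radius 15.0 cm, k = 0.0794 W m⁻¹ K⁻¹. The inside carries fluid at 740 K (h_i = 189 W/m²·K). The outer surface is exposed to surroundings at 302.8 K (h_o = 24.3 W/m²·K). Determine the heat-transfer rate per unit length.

Resistance network (inner→outer):
  R'_conv,in = 1/(2πr h) = 1/(2π·0.0586·189) = 0.01437 m·K/W
  R'_titanium = ln(0.0672/0.0586)/(2πk) = 0.1369/(2π·23.5) = 9.274×10^-4 m·K/W
  R'_ceramic fibre blanket = ln(0.150/0.0672)/(2πk) = 0.8030/(2π·0.0794) = 1.610 m·K/W
  R'_conv,out = 1/(2πr h) = 1/(2π·0.150·24.3) = 0.04366 m·K/W
ΣR = 0.01437 + 9.274×10^-4 + 1.610 + 0.04366 = 1.669 m·K/W
Q' = ΔT/ΣR = (740 K − 302.8 K)/1.669 = 262 W/m

Q' = 262 W/m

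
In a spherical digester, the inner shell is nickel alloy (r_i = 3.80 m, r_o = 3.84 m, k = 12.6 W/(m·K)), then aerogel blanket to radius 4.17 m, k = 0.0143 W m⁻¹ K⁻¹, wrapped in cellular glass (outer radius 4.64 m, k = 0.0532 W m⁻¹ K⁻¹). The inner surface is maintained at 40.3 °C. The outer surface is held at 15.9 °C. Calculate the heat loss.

Series thermal resistances, inner to outer:
  R_nickel alloy = (1/3.80 − 1/3.84)/(4πk) = 0.002741/(4π·12.6) = 1.731×10^-5 K/W
  R_aerogel blanket = (1/3.84 − 1/4.17)/(4πk) = 0.02061/(4π·0.0143) = 0.1147 K/W
  R_cellular glass = (1/4.17 − 1/4.64)/(4πk) = 0.02429/(4π·0.0532) = 0.03633 K/W
ΣR = 1.731×10^-5 + 0.1147 + 0.03633 = 0.1510 K/W
Q = ΔT/ΣR = (40.3 °C − 15.9 °C)/0.1510 = 162 W

Q = 162 W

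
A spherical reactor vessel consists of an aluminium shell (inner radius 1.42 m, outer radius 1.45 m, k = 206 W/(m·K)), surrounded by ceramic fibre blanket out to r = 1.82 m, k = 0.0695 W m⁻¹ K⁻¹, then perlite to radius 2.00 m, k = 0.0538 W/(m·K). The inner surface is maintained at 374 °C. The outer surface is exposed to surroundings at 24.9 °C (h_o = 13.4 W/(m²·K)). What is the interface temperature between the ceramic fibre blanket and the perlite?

Series thermal resistances, inner to outer:
  R_aluminium = (1/1.42 − 1/1.45)/(4πk) = 0.01457/(4π·206) = 5.628×10^-6 K/W
  R_ceramic fibre blanket = (1/1.45 − 1/1.82)/(4πk) = 0.1402/(4π·0.0695) = 0.1605 K/W
  R_perlite = (1/1.82 − 1/2.00)/(4πk) = 0.04945/(4π·0.0538) = 0.07314 K/W
  R_conv,out = 1/(4πr²h) = 1/(4π·2.00²·13.4) = 0.001485 K/W
ΣR = 5.628×10^-6 + 0.1605 + 0.07314 + 0.001485 = 0.2351 K/W
Q = ΔT/ΣR = (374 °C − 24.9 °C)/0.2351 = 1485 W
From the inner boundary to the ceramic fibre blanket/perlite interface, ΣR_partial = 0.1605 K/W.
T_interface = T_in − Q·ΣR_partial = 374 °C − (1485)(0.1605) = 136 °C

T = 136 °C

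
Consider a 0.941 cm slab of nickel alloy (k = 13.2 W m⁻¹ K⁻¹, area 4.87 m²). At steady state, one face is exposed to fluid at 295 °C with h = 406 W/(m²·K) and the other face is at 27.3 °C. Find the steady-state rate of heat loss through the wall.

Treat each layer as a resistance in series:
  R_conv,in = 1/(hA) = 1/(406·4.87) = 5.058×10^-4 K/W
  R_nickel alloy = L/(kA) = 0.00941/(13.2·4.87) = 1.464×10^-4 K/W
ΣR = 5.058×10^-4 + 1.464×10^-4 = 6.522×10^-4 K/W
Q = ΔT/ΣR = (295 °C − 27.3 °C)/6.522×10^-4 = 4.10×10^5 W

Q = 4.10×10^5 W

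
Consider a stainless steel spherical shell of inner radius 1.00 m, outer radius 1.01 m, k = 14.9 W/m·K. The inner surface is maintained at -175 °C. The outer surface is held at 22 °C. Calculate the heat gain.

Q = 4πk·ΔT/(1/r₁ − 1/r₂) = 4π × 14.9 × 197 / (1/1.00 − 1/1.01) = 3.73×10^6 W

Q = 3.73×10^6 W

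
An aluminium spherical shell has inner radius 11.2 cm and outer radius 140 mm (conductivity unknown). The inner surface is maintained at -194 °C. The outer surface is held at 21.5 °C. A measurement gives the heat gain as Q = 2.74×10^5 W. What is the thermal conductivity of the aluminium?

ΣR = ΔT/Q = |-194 − 21.5|/2.74×10^5 = 7.865×10^-4 K/W
(1/r₁−1/r₂)/(4πk) = 7.865×10^-4 ⇒ k = 1.786/(4π·7.865×10^-4) = 181 W/m·K

k = 181 W/m·K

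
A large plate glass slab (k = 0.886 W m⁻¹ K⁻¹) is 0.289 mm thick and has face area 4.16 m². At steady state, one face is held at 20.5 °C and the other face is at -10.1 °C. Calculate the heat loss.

Q = kA·ΔT/L = 0.886 × 4.16 × |20.5 °C − -10.1 °C| / 2.89×10^-4 = 3.90×10^5 W

Q = 3.90×10^5 W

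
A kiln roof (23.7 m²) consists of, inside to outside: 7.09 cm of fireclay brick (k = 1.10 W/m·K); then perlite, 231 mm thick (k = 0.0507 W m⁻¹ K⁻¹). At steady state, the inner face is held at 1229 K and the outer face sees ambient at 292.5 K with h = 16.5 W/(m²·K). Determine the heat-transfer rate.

Q = 4740 W

Series thermal resistances, inner to outer:
  R_fireclay brick = L/(kA) = 0.0709/(1.10·23.7) = 0.002720 K/W
  R_perlite = L/(kA) = 0.231/(0.0507·23.7) = 0.1922 K/W
  R_conv,out = 1/(hA) = 1/(16.5·23.7) = 0.002557 K/W
ΣR = 0.002720 + 0.1922 + 0.002557 = 0.1975 K/W
Q = ΔT/ΣR = (1229 K − 292.5 K)/0.1975 = 4740 W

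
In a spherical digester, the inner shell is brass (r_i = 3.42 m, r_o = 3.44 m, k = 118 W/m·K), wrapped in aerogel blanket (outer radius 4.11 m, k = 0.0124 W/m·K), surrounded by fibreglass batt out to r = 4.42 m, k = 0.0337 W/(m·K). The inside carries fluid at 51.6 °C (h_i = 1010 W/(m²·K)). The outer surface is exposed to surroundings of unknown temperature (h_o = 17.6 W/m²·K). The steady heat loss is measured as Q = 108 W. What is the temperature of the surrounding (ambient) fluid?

Sum the resistances:
  R_conv,in = 1/(4πr²h) = 1/(4π·3.42²·1010) = 6.736×10^-6 K/W
  R_brass = (1/3.42 − 1/3.44)/(4πk) = 0.001700/(4π·118) = 1.146×10^-6 K/W
  R_aerogel blanket = (1/3.44 − 1/4.11)/(4πk) = 0.04739/(4π·0.0124) = 0.3041 K/W
  R_fibreglass batt = (1/4.11 − 1/4.42)/(4πk) = 0.01706/(4π·0.0337) = 0.04030 K/W
  R_conv,out = 1/(4πr²h) = 1/(4π·4.42²·17.6) = 2.314×10^-4 K/W
ΣR = 0.3447 K/W
ΔT = Q·ΣR = 108 × 0.3447 = 37.23 K
Heat flows outward, so T_out = T_in − ΔT = 51.6 − 37.23 = 14.4 °C

T_out = 14.4 °C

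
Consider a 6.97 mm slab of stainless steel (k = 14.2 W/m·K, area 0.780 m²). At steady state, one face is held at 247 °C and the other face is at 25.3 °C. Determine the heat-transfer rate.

Q = 3.52×10^5 W

Q = kA·ΔT/L = 14.2 × 0.780 × |247 °C − 25.3 °C| / 0.00697 = 3.52×10^5 W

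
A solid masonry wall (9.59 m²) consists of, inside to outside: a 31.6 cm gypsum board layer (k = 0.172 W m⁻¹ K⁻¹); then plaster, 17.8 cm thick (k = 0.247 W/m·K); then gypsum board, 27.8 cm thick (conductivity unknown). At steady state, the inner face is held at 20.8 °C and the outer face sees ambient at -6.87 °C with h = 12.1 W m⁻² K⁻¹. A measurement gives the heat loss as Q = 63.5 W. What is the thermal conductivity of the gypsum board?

ΣR = ΔT/Q = |20.8 − -6.87|/63.5 = 0.4357 K/W
Known resistances:
  R_gypsum board = L/(kA) = 0.316/(0.172·9.59) = 0.1916 K/W
  R_plaster = L/(kA) = 0.178/(0.247·9.59) = 0.07515 K/W
  R_conv,out = 1/(hA) = 1/(12.1·9.59) = 0.008618 K/W
R_gypsum board = ΣR − ΣR_known = 0.4357 − 0.2754 = 0.1603 K/W
L/(kA) = 0.1603 ⇒ k = 0.278/(0.1603·9.59) = 0.181 W/m·K

k = 0.181 W/m·K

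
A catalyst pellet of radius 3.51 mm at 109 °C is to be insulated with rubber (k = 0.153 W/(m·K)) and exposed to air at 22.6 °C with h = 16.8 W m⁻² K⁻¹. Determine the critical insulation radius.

r_cr = 1.82 cm

For a sphere, r_cr = 2k_ins/h = 2·0.153/16.8 = 0.0182 m = 1.82 cm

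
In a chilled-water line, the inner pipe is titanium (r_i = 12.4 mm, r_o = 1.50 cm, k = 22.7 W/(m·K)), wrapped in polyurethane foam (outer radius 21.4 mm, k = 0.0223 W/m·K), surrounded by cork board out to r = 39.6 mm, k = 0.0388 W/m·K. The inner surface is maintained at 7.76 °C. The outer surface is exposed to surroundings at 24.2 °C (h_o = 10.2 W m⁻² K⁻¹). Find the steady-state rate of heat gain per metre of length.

Q' = 3.01 W/m

Resistance network (inner→outer):
  R'_titanium = ln(0.0150/0.0124)/(2πk) = 0.1904/(2π·22.7) = 0.001335 m·K/W
  R'_polyurethane foam = ln(0.0214/0.0150)/(2πk) = 0.3553/(2π·0.0223) = 2.536 m·K/W
  R'_cork board = ln(0.0396/0.0214)/(2πk) = 0.6154/(2π·0.0388) = 2.524 m·K/W
  R'_conv,out = 1/(2πr h) = 1/(2π·0.0396·10.2) = 0.3940 m·K/W
ΣR = 0.001335 + 2.536 + 2.524 + 0.3940 = 5.455 m·K/W
Q' = ΔT/ΣR = (7.76 °C − 24.2 °C)/5.455 = -3.01 W/m
(Negative Q' ⇒ heat flows inward; heat gain = 3.01 W/m.)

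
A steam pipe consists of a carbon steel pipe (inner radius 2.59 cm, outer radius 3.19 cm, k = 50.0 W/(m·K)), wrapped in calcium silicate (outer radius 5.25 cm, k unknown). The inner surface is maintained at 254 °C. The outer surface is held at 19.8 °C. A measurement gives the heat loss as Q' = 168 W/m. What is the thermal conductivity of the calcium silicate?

k = 0.0569 W/m·K

ΣR = ΔT/Q' = |254 − 19.8|/168 = 1.394 m·K/W
Known resistances:
  R'_carbon steel = ln(0.0319/0.0259)/(2πk) = 0.2084/(2π·50.0) = 6.632×10^-4 m·K/W
R_calcium silicate = ΣR − ΣR_known = 1.394 − 6.632×10^-4 = 1.393 m·K/W
ln(r₂/r₁)/(2πk) = 1.393 ⇒ k = 0.4982/(2π·1.393) = 0.0569 W/m·K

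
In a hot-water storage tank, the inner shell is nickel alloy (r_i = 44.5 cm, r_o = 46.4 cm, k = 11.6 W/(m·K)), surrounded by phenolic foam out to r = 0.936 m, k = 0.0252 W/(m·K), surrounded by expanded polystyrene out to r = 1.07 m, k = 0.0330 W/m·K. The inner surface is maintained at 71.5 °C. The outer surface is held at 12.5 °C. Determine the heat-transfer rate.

Treat each layer as a resistance in series:
  R_nickel alloy = (1/0.445 − 1/0.464)/(4πk) = 0.09202/(4π·11.6) = 6.313×10^-4 K/W
  R_phenolic foam = (1/0.464 − 1/0.936)/(4πk) = 1.087/(4π·0.0252) = 3.432 K/W
  R_expanded polystyrene = (1/0.936 − 1/1.07)/(4πk) = 0.1338/(4π·0.0330) = 0.3226 K/W
ΣR = 6.313×10^-4 + 3.432 + 0.3226 = 3.755 K/W
Q = ΔT/ΣR = (71.5 °C − 12.5 °C)/3.755 = 15.7 W

Q = 15.7 W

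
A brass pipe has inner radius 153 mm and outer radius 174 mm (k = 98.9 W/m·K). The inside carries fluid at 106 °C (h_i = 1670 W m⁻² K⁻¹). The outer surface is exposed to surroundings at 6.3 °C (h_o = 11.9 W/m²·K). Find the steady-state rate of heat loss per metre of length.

Q' = 1280 W/m

Resistance network (inner→outer):
  R'_conv,in = 1/(2πr h) = 1/(2π·0.153·1670) = 6.229×10^-4 m·K/W
  R'_brass = ln(0.174/0.153)/(2πk) = 0.1286/(2π·98.9) = 2.070×10^-4 m·K/W
  R'_conv,out = 1/(2πr h) = 1/(2π·0.174·11.9) = 0.07686 m·K/W
ΣR = 6.229×10^-4 + 2.070×10^-4 + 0.07686 = 0.07769 m·K/W
Q' = ΔT/ΣR = (106 °C − 6.3 °C)/0.07769 = 1280 W/m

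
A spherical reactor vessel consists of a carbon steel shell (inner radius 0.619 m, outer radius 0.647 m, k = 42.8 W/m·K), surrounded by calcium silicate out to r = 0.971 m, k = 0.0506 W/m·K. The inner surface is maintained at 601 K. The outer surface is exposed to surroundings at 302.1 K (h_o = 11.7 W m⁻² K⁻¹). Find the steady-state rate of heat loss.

Series thermal resistances, inner to outer:
  R_carbon steel = (1/0.619 − 1/0.647)/(4πk) = 0.06991/(4π·42.8) = 1.300×10^-4 K/W
  R_calcium silicate = (1/0.647 − 1/0.971)/(4πk) = 0.5157/(4π·0.0506) = 0.8111 K/W
  R_conv,out = 1/(4πr²h) = 1/(4π·0.971²·11.7) = 0.007214 K/W
ΣR = 1.300×10^-4 + 0.8111 + 0.007214 = 0.8184 K/W
Q = ΔT/ΣR = (601 K − 302.1 K)/0.8184 = 365 W

Q = 365 W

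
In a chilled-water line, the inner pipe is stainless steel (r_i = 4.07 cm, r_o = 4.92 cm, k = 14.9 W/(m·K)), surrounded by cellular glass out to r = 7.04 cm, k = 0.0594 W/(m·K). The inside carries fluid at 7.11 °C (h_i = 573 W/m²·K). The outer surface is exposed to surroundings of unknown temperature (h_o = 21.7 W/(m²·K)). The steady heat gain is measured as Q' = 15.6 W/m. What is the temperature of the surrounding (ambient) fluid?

T_out = 23.8 °C

Series resistances:
  R'_conv,in = 1/(2πr h) = 1/(2π·0.0407·573) = 0.006825 m·K/W
  R'_stainless steel = ln(0.0492/0.0407)/(2πk) = 0.1897/(2π·14.9) = 0.002026 m·K/W
  R'_cellular glass = ln(0.0704/0.0492)/(2πk) = 0.3583/(2π·0.0594) = 0.9600 m·K/W
  R'_conv,out = 1/(2πr h) = 1/(2π·0.0704·21.7) = 0.1042 m·K/W
ΣR = 1.073 m·K/W
ΔT = Q'·ΣR = 15.6 × 1.073 = 16.74 K
Heat flows inward, so T_out = T_in + ΔT = 7.11 + 16.74 = 23.8 °C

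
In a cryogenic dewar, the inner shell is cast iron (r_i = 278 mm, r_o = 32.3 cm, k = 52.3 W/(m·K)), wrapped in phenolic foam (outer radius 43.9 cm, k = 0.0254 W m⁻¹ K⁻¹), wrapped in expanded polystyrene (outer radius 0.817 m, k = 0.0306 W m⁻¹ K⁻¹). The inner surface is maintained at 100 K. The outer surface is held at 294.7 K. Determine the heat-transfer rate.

Treat each layer as a resistance in series:
  R_cast iron = (1/0.278 − 1/0.323)/(4πk) = 0.5011/(4π·52.3) = 7.625×10^-4 K/W
  R_phenolic foam = (1/0.323 − 1/0.439)/(4πk) = 0.8181/(4π·0.0254) = 2.563 K/W
  R_expanded polystyrene = (1/0.439 − 1/0.817)/(4πk) = 1.054/(4π·0.0306) = 2.741 K/W
ΣR = 7.625×10^-4 + 2.563 + 2.741 = 5.305 K/W
Q = ΔT/ΣR = (100 K − 294.7 K)/5.305 = -36.7 W
(Negative Q ⇒ heat flows inward; heat gain = 36.7 W.)

Q = 36.7 W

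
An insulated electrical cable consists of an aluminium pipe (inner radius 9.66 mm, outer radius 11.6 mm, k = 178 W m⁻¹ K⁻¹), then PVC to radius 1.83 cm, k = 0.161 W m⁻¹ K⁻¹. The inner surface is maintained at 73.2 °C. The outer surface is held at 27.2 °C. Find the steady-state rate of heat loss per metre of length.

Treat each layer as a resistance in series:
  R'_aluminium = ln(0.0116/0.00966)/(2πk) = 0.1830/(2π·178) = 1.636×10^-4 m·K/W
  R'_PVC = ln(0.0183/0.0116)/(2πk) = 0.4559/(2π·0.161) = 0.4507 m·K/W
ΣR = 1.636×10^-4 + 0.4507 = 0.4509 m·K/W
Q' = ΔT/ΣR = (73.2 °C − 27.2 °C)/0.4509 = 102 W/m

Q' = 102 W/m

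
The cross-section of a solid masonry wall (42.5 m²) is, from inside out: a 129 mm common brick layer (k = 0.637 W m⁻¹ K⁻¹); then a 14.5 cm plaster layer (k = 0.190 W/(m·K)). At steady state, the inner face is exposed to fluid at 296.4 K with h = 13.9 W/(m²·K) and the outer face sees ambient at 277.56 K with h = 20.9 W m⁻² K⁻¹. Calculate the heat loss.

Series thermal resistances, inner to outer:
  R_conv,in = 1/(hA) = 1/(13.9·42.5) = 0.001693 K/W
  R_common brick = L/(kA) = 0.129/(0.637·42.5) = 0.004765 K/W
  R_plaster = L/(kA) = 0.145/(0.190·42.5) = 0.01796 K/W
  R_conv,out = 1/(hA) = 1/(20.9·42.5) = 0.001126 K/W
ΣR = 0.001693 + 0.004765 + 0.01796 + 0.001126 = 0.02554 K/W
Q = ΔT/ΣR = (296.4 K − 277.56 K)/0.02554 = 738 W

Q = 738 W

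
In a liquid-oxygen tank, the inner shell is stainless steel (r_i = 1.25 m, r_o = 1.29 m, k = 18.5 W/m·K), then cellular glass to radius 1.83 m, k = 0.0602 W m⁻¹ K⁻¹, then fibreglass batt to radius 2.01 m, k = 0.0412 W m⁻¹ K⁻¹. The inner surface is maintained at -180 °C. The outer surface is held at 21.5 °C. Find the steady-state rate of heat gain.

Resistance network (inner→outer):
  R_stainless steel = (1/1.25 − 1/1.29)/(4πk) = 0.02481/(4π·18.5) = 1.067×10^-4 K/W
  R_cellular glass = (1/1.29 − 1/1.83)/(4πk) = 0.2287/(4π·0.0602) = 0.3024 K/W
  R_fibreglass batt = (1/1.83 − 1/2.01)/(4πk) = 0.04894/(4π·0.0412) = 0.09452 K/W
ΣR = 1.067×10^-4 + 0.3024 + 0.09452 = 0.3970 K/W
Q = ΔT/ΣR = (-180 °C − 21.5 °C)/0.3970 = -508 W
(Negative Q ⇒ heat flows inward; heat gain = 508 W.)

Q = 508 W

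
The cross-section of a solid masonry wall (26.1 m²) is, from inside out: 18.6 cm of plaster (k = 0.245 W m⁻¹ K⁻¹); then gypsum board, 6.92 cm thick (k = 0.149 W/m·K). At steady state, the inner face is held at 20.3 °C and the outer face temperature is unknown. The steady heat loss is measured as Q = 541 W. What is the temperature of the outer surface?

Sum the resistances:
  R_plaster = L/(kA) = 0.186/(0.245·26.1) = 0.02909 K/W
  R_gypsum board = L/(kA) = 0.0692/(0.149·26.1) = 0.01779 K/W
ΣR = 0.04688 K/W
ΔT = Q·ΣR = 541 × 0.04688 = 25.36 K
Heat flows outward, so T_out = T_in − ΔT = 20.3 − 25.36 = -5.06 °C

T_out = -5.06 °C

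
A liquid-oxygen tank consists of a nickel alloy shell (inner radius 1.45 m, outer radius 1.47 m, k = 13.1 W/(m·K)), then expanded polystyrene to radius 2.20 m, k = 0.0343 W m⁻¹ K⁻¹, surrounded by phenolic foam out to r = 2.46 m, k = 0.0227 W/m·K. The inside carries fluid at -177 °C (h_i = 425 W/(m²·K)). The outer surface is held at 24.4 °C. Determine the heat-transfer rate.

Q = 291 W

Treat each layer as a resistance in series:
  R_conv,in = 1/(4πr²h) = 1/(4π·1.45²·425) = 8.906×10^-5 K/W
  R_nickel alloy = (1/1.45 − 1/1.47)/(4πk) = 0.009383/(4π·13.1) = 5.700×10^-5 K/W
  R_expanded polystyrene = (1/1.47 − 1/2.20)/(4πk) = 0.2257/(4π·0.0343) = 0.5237 K/W
  R_phenolic foam = (1/2.20 − 1/2.46)/(4πk) = 0.04804/(4π·0.0227) = 0.1684 K/W
ΣR = 8.906×10^-5 + 5.700×10^-5 + 0.5237 + 0.1684 = 0.6922 K/W
Q = ΔT/ΣR = (-177 °C − 24.4 °C)/0.6922 = -291 W
(Negative Q ⇒ heat flows inward; heat gain = 291 W.)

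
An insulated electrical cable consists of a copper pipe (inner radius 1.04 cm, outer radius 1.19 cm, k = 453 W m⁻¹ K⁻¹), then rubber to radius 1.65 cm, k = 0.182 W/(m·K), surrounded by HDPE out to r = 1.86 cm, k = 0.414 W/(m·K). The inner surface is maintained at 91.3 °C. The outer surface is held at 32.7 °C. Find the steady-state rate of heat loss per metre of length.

Q' = 177 W/m

Series thermal resistances, inner to outer:
  R'_copper = ln(0.0119/0.0104)/(2πk) = 0.1347/(2π·453) = 4.734×10^-5 m·K/W
  R'_rubber = ln(0.0165/0.0119)/(2πk) = 0.3268/(2π·0.182) = 0.2858 m·K/W
  R'_HDPE = ln(0.0186/0.0165)/(2πk) = 0.1198/(2π·0.414) = 0.04606 m·K/W
ΣR = 4.734×10^-5 + 0.2858 + 0.04606 = 0.3319 m·K/W
Q' = ΔT/ΣR = (91.3 °C − 32.7 °C)/0.3319 = 177 W/m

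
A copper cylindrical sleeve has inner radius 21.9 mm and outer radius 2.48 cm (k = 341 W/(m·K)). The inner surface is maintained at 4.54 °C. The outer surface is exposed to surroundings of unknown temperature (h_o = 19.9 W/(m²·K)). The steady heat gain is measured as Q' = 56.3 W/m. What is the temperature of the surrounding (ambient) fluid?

T_out = 22.7 °C

Sum the resistances:
  R'_copper = ln(0.0248/0.0219)/(2πk) = 0.1244/(2π·341) = 5.804×10^-5 m·K/W
  R'_conv,out = 1/(2πr h) = 1/(2π·0.0248·19.9) = 0.3225 m·K/W
ΣR = 0.3225 m·K/W
ΔT = Q'·ΣR = 56.3 × 0.3225 = 18.16 K
Heat flows inward, so T_out = T_in + ΔT = 4.54 + 18.16 = 22.7 °C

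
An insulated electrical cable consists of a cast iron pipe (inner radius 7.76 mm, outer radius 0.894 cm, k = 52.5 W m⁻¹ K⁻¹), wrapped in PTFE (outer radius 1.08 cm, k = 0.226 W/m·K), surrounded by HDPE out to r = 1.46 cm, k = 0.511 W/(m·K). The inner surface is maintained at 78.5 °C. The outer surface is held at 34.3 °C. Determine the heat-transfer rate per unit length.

Q' = 194 W/m

Resistance network (inner→outer):
  R'_cast iron = ln(0.00894/0.00776)/(2πk) = 0.1416/(2π·52.5) = 4.291×10^-4 m·K/W
  R'_PTFE = ln(0.0108/0.00894)/(2πk) = 0.1890/(2π·0.226) = 0.1331 m·K/W
  R'_HDPE = ln(0.0146/0.0108)/(2πk) = 0.3015/(2π·0.511) = 0.09390 m·K/W
ΣR = 4.291×10^-4 + 0.1331 + 0.09390 = 0.2274 m·K/W
Q' = ΔT/ΣR = (78.5 °C − 34.3 °C)/0.2274 = 194 W/m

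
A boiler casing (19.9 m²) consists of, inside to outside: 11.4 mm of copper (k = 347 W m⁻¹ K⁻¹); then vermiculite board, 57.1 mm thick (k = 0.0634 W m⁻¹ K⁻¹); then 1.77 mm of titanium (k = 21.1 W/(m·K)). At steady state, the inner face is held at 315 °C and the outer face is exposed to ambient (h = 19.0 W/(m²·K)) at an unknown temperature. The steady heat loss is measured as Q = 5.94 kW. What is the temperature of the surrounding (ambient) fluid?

T_out = 30.4 °C

Sum the resistances:
  R_copper = L/(kA) = 0.0114/(347·19.9) = 1.651×10^-6 K/W
  R_vermiculite board = L/(kA) = 0.0571/(0.0634·19.9) = 0.04526 K/W
  R_titanium = L/(kA) = 0.00177/(21.1·19.9) = 4.215×10^-6 K/W
  R_conv,out = 1/(hA) = 1/(19.0·19.9) = 0.002645 K/W
ΣR = 0.04791 K/W
ΔT = Q·ΣR = 5940 × 0.04791 = 284.6 K
Heat flows outward, so T_out = T_in − ΔT = 315 − 284.6 = 30.4 °C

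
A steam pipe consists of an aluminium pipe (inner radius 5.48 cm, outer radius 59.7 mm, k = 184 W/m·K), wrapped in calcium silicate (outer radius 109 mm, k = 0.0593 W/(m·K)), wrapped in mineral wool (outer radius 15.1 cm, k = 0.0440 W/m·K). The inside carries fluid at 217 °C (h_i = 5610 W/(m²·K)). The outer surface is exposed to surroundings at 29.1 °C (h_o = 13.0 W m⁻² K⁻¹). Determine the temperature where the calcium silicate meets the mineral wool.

T = 111 °C

Treat each layer as a resistance in series:
  R'_conv,in = 1/(2πr h) = 1/(2π·0.0548·5610) = 5.177×10^-4 m·K/W
  R'_aluminium = ln(0.0597/0.0548)/(2πk) = 0.08564/(2π·184) = 7.408×10^-5 m·K/W
  R'_calcium silicate = ln(0.109/0.0597)/(2πk) = 0.6020/(2π·0.0593) = 1.616 m·K/W
  R'_mineral wool = ln(0.151/0.109)/(2πk) = 0.3259/(2π·0.0440) = 1.179 m·K/W
  R'_conv,out = 1/(2πr h) = 1/(2π·0.151·13.0) = 0.08108 m·K/W
ΣR = 5.177×10^-4 + 7.408×10^-5 + 1.616 + 1.179 + 0.08108 = 2.877 m·K/W
Q' = ΔT/ΣR = (217 °C − 29.1 °C)/2.877 = 65.31 W/m
From the inner boundary to the calcium silicate/mineral wool interface, ΣR_partial = 1.617 m·K/W.
T_interface = T_in − Q'·ΣR_partial = 217 °C − (65.31)(1.617) = 111 °C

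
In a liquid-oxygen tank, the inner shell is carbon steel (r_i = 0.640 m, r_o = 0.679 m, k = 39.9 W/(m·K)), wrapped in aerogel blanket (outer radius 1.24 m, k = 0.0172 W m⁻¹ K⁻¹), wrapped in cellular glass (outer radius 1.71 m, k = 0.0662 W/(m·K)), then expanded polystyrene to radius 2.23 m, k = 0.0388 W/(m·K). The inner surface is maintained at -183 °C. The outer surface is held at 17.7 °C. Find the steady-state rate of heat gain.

Resistance network (inner→outer):
  R_carbon steel = (1/0.640 − 1/0.679)/(4πk) = 0.08975/(4π·39.9) = 1.790×10^-4 K/W
  R_aerogel blanket = (1/0.679 − 1/1.24)/(4πk) = 0.6663/(4π·0.0172) = 3.083 K/W
  R_cellular glass = (1/1.24 − 1/1.71)/(4πk) = 0.2217/(4π·0.0662) = 0.2664 K/W
  R_expanded polystyrene = (1/1.71 − 1/2.23)/(4πk) = 0.1364/(4π·0.0388) = 0.2797 K/W
ΣR = 1.790×10^-4 + 3.083 + 0.2664 + 0.2797 = 3.629 K/W
Q = ΔT/ΣR = (-183 °C − 17.7 °C)/3.629 = -55.3 W
(Negative Q ⇒ heat flows inward; heat gain = 55.3 W.)

Q = 55.3 W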